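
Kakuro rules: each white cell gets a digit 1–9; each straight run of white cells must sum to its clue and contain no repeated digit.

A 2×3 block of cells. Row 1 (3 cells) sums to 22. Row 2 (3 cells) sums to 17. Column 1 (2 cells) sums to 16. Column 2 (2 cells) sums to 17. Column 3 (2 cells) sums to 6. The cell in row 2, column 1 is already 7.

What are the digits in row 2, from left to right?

7 9 1

16 in 2 cells must be {7,9}; 17 in 2 cells must be {8,9}.
(1,1) = 16 − 7 = 9 completes the 16 down.
Given what's placed, (1,2) must be 8 to fit the 22 across and 17 down.
(1,3) = 22 − 17 = 5 completes the 22 across.
(2,2) = 17 − 8 = 9 completes the 17 down.
(2,3) = 17 − 16 = 1 completes the 17 across.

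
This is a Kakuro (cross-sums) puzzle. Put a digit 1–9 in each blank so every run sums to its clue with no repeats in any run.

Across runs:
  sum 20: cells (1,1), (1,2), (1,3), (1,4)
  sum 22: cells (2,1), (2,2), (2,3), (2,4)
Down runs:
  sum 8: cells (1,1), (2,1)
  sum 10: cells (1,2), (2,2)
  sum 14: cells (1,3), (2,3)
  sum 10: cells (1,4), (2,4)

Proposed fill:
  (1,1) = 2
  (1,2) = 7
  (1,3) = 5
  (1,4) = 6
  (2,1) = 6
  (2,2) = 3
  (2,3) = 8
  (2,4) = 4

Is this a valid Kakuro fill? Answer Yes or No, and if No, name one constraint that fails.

No — the down run (1,3)–(2,3) sums to 13, not 14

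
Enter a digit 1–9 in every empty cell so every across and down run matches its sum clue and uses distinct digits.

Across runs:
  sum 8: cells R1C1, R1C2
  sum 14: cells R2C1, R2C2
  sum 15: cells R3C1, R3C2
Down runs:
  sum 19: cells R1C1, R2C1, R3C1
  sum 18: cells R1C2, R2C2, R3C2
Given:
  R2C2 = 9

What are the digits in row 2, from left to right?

5 9

R2C1 = 14 − 9 = 5 completes the 14 across.
R1C1 = 6: the only remaining digit allowed by both the 8 across and the 19 down.
R1C2 = 8 − 6 = 2 completes the 8 across.
R3C1 = 19 − 11 = 8 completes the 19 down.
R3C2 = 15 − 8 = 7 completes the 15 across.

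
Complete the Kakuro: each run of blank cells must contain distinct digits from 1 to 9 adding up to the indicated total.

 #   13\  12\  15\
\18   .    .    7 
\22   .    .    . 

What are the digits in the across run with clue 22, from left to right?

5 9 8

R2C3 = 15 − 7 = 8 completes the 15 down.
Nothing is forced directly, so branch on R2C1, whose candidates are 5 or 9. If R2C1 = 9: then R1C1 would have to be in {2,3,5,6,8,9} for the 18 across but in {4} for the 13 down — contradiction. So R2C1 = 5.
R1C1 = 13 − 5 = 8 completes the 13 down.
R1C2 = 18 − 15 = 3 completes the 18 across.
R2C2 = 22 − 13 = 9 completes the 22 across.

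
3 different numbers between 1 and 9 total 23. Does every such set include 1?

No

The only way to make 23 from 3 distinct digits is {6,8,9}, which does not contain 1.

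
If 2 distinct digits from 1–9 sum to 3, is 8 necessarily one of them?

The only way to make 3 from 2 distinct digits is {1,2}, which does not contain 8.

No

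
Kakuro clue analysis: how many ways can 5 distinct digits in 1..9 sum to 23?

5 distinct digits from 1–9 sum between 15 and 35.

11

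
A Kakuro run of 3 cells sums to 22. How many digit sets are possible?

3 distinct digits from 1–9 sum between 6 and 24.
Enumerating: {5,8,9}, {6,7,9}.

2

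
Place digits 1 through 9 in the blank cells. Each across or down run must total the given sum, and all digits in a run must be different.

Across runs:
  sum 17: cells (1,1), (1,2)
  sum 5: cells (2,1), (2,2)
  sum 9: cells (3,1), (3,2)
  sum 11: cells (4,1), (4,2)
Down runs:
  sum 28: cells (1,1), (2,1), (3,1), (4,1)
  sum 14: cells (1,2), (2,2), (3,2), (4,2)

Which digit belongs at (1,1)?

17 in 2 cells must be {8,9}.
Only 8 fits (1,2) under both its across sum 17 and down sum 14.
The 5 across and the 28 down share only 4, so (2,1) = 4.
(2,2) = 5 − 4 = 1 completes the 5 across.
(1,1) = 17 − 8 = 9 completes the 17 across.

9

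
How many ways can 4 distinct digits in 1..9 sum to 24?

4 distinct digits from 1–9 sum between 10 and 30.

8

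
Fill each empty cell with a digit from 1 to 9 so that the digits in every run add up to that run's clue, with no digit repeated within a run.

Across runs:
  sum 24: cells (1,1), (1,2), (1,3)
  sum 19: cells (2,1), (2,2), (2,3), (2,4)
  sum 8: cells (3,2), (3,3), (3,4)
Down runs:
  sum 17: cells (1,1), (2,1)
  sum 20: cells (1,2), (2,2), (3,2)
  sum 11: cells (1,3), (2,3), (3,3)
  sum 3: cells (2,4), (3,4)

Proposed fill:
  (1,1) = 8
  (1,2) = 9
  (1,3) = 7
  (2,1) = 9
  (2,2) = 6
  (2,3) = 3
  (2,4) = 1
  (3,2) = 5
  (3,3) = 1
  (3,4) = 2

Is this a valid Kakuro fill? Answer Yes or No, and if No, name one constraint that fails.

Across: 8+9+7=24; 9+6+3+1=19; 5+1+2=8. Down: 8+9=17; 9+6+5=20; 7+3+1=11; 1+2=3. No digit repeats within any run.

Yes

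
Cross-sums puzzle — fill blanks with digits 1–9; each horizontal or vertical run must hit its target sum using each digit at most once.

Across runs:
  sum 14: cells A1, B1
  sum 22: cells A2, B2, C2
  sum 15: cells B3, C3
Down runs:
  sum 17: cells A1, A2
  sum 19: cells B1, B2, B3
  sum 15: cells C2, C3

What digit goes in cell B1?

17 in 2 cells must be {8,9}.
Nothing is forced directly, so branch on A1, whose candidates are 8 or 9. If A1 = 9: that forces B1 = 5, A2 = 8, after which B2 would have to be in {5,9} for the 22 across but in {6,8} for the 19 down — contradiction. So A1 = 8.
B1 = 14 − 8 = 6 completes the 14 across.
A2 = 17 − 8 = 9 completes the 17 down.
No cell is forced outright now. B2 can only be 5 or 8 (the digits allowed by both its 22 across and its 19 down). If B2 = 8: then C2 would have to be in {5} for the 22 across but in {6,7,8,9} for the 15 down — contradiction. So B2 = 5.
C2 = 22 − 14 = 8 completes the 22 across.
B3 = 19 − 11 = 8 completes the 19 down.
C3 = 15 − 8 = 7 completes the 15 across.

6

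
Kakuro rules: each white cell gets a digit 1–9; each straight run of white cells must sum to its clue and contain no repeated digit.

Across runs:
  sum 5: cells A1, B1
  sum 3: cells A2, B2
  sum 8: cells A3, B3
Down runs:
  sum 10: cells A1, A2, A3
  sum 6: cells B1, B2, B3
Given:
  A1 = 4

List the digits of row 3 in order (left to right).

5, 3

3 in 2 cells must be {1,2}; 6 in 3 cells must be {1,2,3}.
B1 = 5 − 4 = 1 completes the 5 across.
A2 = 1: the only remaining digit allowed by both the 3 across and the 10 down.
B2 = 3 − 1 = 2 completes the 3 across.
A3 = 10 − 5 = 5 completes the 10 down.
B3 = 8 − 5 = 3 completes the 8 across.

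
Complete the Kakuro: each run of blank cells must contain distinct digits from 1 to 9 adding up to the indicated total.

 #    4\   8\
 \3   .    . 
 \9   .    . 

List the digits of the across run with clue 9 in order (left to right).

3 in 2 cells must be {1,2}; 4 in 2 cells must be {1,3}.
The 3 across and the 4 down share only 1, so R1C1 = 1.
R1C2 = 3 − 1 = 2 completes the 3 across.
R2C1 = 4 − 1 = 3 completes the 4 down.
R2C2 = 9 − 3 = 6 completes the 9 across.

3 6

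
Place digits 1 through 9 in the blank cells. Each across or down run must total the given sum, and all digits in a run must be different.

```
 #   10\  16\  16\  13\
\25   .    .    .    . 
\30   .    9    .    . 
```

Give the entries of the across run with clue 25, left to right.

4 7 9 5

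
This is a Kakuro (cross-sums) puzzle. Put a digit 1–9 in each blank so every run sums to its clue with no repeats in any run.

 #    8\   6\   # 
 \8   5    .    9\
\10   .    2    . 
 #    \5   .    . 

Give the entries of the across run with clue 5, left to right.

1 4

6 in 3 cells must be {1,2,3}.
R1C2 = 8 − 5 = 3 completes the 8 across.
R2C1 = 8 − 5 = 3 completes the 8 down.
R2C3 = 10 − 5 = 5 completes the 10 across.
R3C2 = 6 − 5 = 1 completes the 6 down.
R3C3 = 5 − 1 = 4 completes the 5 across.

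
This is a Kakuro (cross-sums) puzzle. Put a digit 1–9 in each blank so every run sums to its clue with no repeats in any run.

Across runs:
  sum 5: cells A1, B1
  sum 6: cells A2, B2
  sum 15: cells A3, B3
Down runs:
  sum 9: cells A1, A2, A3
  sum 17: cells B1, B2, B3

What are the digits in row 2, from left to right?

1, 5

The 15 across and the 9 down share only 6, so A3 = 6.
B3 = 15 − 6 = 9 completes the 15 across.
Nothing is forced directly, so branch on A1, whose candidates are 1 or 2. If A1 = 1: then B1 would have to be in {4} for the 5 across but in {1,2,3,5,6,7} for the 17 down — contradiction. So A1 = 2.
B1 = 5 − 2 = 3 completes the 5 across.
A2 = 9 − 8 = 1 completes the 9 down.
B2 = 6 − 1 = 5 completes the 6 across.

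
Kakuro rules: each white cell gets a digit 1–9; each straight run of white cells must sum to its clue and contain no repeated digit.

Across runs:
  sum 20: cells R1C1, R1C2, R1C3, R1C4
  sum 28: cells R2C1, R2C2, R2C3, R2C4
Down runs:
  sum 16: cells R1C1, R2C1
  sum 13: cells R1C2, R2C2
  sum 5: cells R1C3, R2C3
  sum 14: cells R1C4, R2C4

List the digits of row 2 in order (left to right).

16 in 2 cells must be {7,9}.
Only 4 fits R2C3 under both its across sum 28 and down sum 5.
R1C3 = 5 − 4 = 1 completes the 5 down.
Nothing is forced directly, so branch on R1C1, whose candidates are 7 or 9. If R1C1 = 7: that forces R2C1 = 9, R2C4 = 8, after which R1C4 would have to be in {3,4,8,9} for the 20 across but in {6} for the 14 down — contradiction. So R1C1 = 9.
R2C1 = 16 − 9 = 7 completes the 16 down.
No cell is forced outright now. R1C4 can only be 6 or 8 (the digits allowed by both its 20 across and its 14 down). If R1C4 = 8: then R1C2 would have to be in {2} for the 20 across but in {4,5,6,7,8,9} for the 13 down — contradiction. So R1C4 = 6.
R1C2 = 20 − 16 = 4 completes the 20 across.
R2C2 = 13 − 4 = 9 completes the 13 down.
R2C4 = 28 − 20 = 8 completes the 28 across.

7, 9, 4, 8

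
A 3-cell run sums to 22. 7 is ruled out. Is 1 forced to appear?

No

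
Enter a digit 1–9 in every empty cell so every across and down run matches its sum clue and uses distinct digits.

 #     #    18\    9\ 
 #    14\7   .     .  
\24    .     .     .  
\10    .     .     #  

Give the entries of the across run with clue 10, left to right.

6 4

24 in 3 cells must be {7,8,9}.
Nothing is forced directly, so branch on R2C1, whose candidates are 8 or 9. If R2C1 = 9: then R3C1 would have to be in {1,2,3,4,6,7,8,9} for the 10 across but in {5} for the 14 down — contradiction. So R2C1 = 8.
R2C3 = 7: the only remaining digit allowed by both the 24 across and the 9 down.
R3C1 = 14 − 8 = 6 completes the 14 down.
R3C2 = 10 − 6 = 4 completes the 10 across.
R1C3 = 9 − 7 = 2 completes the 9 down.
R2C2 = 24 − 15 = 9 completes the 24 across.
R1C2 = 7 − 2 = 5 completes the 7 across.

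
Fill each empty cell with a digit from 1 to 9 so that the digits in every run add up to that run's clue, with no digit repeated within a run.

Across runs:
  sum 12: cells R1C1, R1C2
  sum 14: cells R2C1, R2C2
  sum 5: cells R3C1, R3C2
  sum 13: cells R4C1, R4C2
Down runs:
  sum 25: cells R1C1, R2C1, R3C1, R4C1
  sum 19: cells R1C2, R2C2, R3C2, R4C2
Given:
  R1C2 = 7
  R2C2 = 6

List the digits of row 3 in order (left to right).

3, 2

R1C1 = 12 − 7 = 5 completes the 12 across.
R2C1 = 14 − 6 = 8 completes the 14 across.
Given what's placed, R3C1 must be 3 to fit the 5 across and 25 down.
R3C2 = 5 − 3 = 2 completes the 5 across.
R4C1 = 25 − 16 = 9 completes the 25 down.
R4C2 = 13 − 9 = 4 completes the 13 across.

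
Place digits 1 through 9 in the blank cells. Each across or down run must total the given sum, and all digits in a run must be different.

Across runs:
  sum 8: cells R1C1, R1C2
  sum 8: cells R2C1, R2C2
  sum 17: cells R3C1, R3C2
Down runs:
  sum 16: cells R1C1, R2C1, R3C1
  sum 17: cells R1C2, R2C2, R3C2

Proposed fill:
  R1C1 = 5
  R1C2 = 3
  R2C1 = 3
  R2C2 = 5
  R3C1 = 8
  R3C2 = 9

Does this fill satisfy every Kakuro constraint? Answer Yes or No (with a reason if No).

Across: 5+3=8; 3+5=8; 8+9=17. Down: 5+3+8=16; 3+5+9=17. No digit repeats within any run.

Yes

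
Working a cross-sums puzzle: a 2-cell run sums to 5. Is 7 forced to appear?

No

Counterexample: {1,4} sums to 5 without using 7.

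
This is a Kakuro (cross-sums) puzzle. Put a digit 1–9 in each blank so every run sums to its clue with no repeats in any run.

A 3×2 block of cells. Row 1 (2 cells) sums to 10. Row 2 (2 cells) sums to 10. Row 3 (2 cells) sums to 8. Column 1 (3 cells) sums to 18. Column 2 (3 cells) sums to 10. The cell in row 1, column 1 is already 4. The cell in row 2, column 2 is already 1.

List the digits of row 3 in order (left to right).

(1,2) = 10 − 4 = 6 completes the 10 across.
(2,1) = 10 − 1 = 9 completes the 10 across.
(3,1) = 18 − 13 = 5 completes the 18 down.
(3,2) = 8 − 5 = 3 completes the 8 across.

5, 3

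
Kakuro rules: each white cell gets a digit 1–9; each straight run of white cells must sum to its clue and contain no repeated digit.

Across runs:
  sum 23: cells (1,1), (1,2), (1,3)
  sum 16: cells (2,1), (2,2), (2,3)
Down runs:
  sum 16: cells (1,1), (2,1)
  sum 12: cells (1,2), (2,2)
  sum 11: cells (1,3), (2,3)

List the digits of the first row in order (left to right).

23 in 3 cells must be {6,8,9}; 16 in 2 cells must be {7,9}.
The 23 across and the 16 down share only 9, so (1,1) = 9.
Given what's placed, (1,2) must be 8 to fit the 23 across and 12 down.
(1,3) = 23 − 17 = 6 completes the 23 across.
(2,1) = 16 − 9 = 7 completes the 16 down.
(2,2) = 12 − 8 = 4 completes the 12 down.
(2,3) = 16 − 11 = 5 completes the 16 across.

9, 8, 6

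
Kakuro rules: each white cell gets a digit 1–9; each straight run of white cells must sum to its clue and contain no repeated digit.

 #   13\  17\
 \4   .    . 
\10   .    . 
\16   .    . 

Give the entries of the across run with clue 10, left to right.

1, 9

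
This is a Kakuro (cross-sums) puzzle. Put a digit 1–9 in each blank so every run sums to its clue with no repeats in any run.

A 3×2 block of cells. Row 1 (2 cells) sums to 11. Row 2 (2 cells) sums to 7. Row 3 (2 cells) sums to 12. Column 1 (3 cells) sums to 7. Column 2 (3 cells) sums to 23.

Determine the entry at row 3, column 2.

8

7 in 3 cells must be {1,2,4}; 23 in 3 cells must be {6,8,9}.
The 7 across and the 23 down share only 6, so (2,2) = 6.
The 12 across and the 7 down share only 4, so (3,1) = 4.
(3,2) = 12 − 4 = 8 completes the 12 across.
(1,1) = 2: the only remaining digit allowed by both the 11 across and the 7 down.
(1,2) = 11 − 2 = 9 completes the 11 across.
(2,1) = 7 − 6 = 1 completes the 7 across.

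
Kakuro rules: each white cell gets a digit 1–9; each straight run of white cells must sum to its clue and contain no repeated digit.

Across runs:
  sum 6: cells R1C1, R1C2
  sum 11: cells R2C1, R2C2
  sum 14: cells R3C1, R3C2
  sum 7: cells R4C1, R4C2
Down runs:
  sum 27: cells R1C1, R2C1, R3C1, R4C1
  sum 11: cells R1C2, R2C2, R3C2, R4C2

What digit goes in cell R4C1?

11 in 4 cells must be {1,2,3,5}.
Only 5 fits R3C2 under both its across sum 14 and down sum 11.
R3C1 = 14 − 5 = 9 completes the 14 across.
Nothing is forced directly, so branch on R2C2, whose candidates are 2 or 3. If R2C2 = 2: that forces R1C2 = 1, after which R2C1 would have to be in {9} for the 11 across but in {3,4,5,6,7,8} for the 27 down — contradiction. So R2C2 = 3.
R2C1 = 11 − 3 = 8 completes the 11 across.
R1C1 = 4: the only remaining digit allowed by both the 6 across and the 27 down.
R1C2 = 6 − 4 = 2 completes the 6 across.
R4C1 = 27 − 21 = 6 completes the 27 down.

6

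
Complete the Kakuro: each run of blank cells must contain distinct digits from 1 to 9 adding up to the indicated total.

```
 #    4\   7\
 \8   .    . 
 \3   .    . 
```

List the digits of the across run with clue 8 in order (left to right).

3, 5

3 in 2 cells must be {1,2}; 4 in 2 cells must be {1,3}.
The 3 across and the 4 down share only 1, so R2C1 = 1.
R2C2 = 3 − 1 = 2 completes the 3 across.
R1C1 = 4 − 1 = 3 completes the 4 down.
R1C2 = 8 − 3 = 5 completes the 8 across.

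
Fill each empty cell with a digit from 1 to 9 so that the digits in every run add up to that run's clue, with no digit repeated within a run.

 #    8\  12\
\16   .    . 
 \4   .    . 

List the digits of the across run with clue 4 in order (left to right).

1, 3

16 in 2 cells must be {7,9}; 4 in 2 cells must be {1,3}.
The 16 across and the 8 down share only 7, so R1C1 = 7.
R1C2 = 16 − 7 = 9 completes the 16 across.
R2C1 = 8 − 7 = 1 completes the 8 down.
R2C2 = 4 − 1 = 3 completes the 4 across.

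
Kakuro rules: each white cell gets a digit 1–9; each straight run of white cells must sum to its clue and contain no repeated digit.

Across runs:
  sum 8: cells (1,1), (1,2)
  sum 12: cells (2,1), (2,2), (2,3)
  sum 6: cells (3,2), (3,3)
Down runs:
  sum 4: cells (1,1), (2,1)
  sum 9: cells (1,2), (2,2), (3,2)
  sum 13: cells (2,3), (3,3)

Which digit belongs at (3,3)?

5

4 in 2 cells must be {1,3}.
Nothing is forced directly, so branch on (1,1), whose candidates are 1 or 3. If (1,1) = 1: then (1,2) would have to be in {7} for the 8 across but in {1,2,3,4,5,6} for the 9 down — contradiction. So (1,1) = 3.
(1,2) = 8 − 3 = 5 completes the 8 across.
(2,1) = 4 − 3 = 1 completes the 4 down.
(2,2) = 3: the only remaining digit allowed by both the 12 across and the 9 down.
(2,3) = 12 − 4 = 8 completes the 12 across.
(3,2) = 9 − 8 = 1 completes the 9 down.
(3,3) = 6 − 1 = 5 completes the 6 across.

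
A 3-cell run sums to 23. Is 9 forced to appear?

Yes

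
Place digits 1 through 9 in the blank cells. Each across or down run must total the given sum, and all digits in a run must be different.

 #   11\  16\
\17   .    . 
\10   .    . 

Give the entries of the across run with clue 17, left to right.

8 9

17 in 2 cells must be {8,9}; 16 in 2 cells must be {7,9}.
The 17 across and the 16 down share only 9, so R1C2 = 9.
R2C2 = 16 − 9 = 7 completes the 16 down.
R1C1 = 17 − 9 = 8 completes the 17 across.
R2C1 = 10 − 7 = 3 completes the 10 across.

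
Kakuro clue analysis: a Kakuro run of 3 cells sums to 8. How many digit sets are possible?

3 distinct digits from 1–9 sum between 6 and 24.
Enumerating: {1,2,5}, {1,3,4}.

2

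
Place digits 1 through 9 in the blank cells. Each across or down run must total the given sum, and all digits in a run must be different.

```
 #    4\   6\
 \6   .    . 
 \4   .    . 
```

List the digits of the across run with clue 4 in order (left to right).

4 in 2 cells must be {1,3}.
The 6 across and the 4 down share only 1, so R1C1 = 1.
R1C2 = 6 − 1 = 5 completes the 6 across.
R2C1 = 4 − 1 = 3 completes the 4 down.
R2C2 = 4 − 3 = 1 completes the 4 across.

3 1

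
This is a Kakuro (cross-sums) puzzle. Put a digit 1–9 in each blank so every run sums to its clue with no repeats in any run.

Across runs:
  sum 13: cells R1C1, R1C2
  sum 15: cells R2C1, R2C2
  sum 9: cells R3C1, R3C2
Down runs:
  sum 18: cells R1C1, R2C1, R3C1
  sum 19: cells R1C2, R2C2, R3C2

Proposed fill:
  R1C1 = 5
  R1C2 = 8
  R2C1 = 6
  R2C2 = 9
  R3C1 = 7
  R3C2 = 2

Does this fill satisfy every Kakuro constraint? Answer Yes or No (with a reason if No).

Yes

Across: 5+8=13; 6+9=15; 7+2=9. Down: 5+6+7=18; 8+9+2=19. No digit repeats within any run.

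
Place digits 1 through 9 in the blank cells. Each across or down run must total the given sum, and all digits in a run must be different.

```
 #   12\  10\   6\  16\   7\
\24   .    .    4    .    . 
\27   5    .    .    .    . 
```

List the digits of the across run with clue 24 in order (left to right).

7, 1, 4, 9, 3

16 in 2 cells must be {7,9}.
R1C1 = 12 − 5 = 7 completes the 12 down.
R1C4 = 9: the only remaining digit allowed by both the 24 across and the 16 down.
R2C3 = 6 − 4 = 2 completes the 6 down.
R2C4 = 16 − 9 = 7 completes the 16 down.
R2C5 = 4: the only remaining digit allowed by both the 27 across and the 7 down.
R1C5 = 7 − 4 = 3 completes the 7 down.
R2C2 = 27 − 18 = 9 completes the 27 across.
R1C2 = 24 − 23 = 1 completes the 24 across.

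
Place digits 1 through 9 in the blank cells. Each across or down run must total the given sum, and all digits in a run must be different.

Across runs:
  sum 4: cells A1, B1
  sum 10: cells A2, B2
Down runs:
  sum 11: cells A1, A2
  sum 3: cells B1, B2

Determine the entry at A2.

4 in 2 cells must be {1,3}; 3 in 2 cells must be {1,2}.
The 4 across and the 11 down share only 3, so A1 = 3.
B1 = 4 − 3 = 1 completes the 4 across.
A2 = 11 − 3 = 8 completes the 11 down.
B2 = 10 − 8 = 2 completes the 10 across.

8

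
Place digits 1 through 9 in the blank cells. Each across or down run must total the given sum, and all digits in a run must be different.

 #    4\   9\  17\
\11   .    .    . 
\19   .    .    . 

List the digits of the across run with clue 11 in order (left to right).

1 2 8

4 in 2 cells must be {1,3}; 17 in 2 cells must be {8,9}.
The 11 across and the 17 down share only 8, so R1C3 = 8.
The 19 across and the 4 down share only 3, so R2C1 = 3.
R2C2 = 7: the only remaining digit allowed by both the 19 across and the 9 down.
R2C3 = 19 − 10 = 9 completes the 19 across.
R1C1 = 4 − 3 = 1 completes the 4 down.
R1C2 = 11 − 9 = 2 completes the 11 across.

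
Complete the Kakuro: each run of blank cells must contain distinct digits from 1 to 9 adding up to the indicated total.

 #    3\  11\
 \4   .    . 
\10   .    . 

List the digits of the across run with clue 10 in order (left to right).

2 8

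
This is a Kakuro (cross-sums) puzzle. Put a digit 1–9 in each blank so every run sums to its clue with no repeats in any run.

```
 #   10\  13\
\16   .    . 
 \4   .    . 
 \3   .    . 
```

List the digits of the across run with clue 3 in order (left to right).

16 in 2 cells must be {7,9}; 4 in 2 cells must be {1,3}; 3 in 2 cells must be {1,2}.
The 16 across and the 10 down share only 7, so R1C1 = 7.
R1C2 = 16 − 7 = 9 completes the 16 across.
Given what's placed, R2C1 must be 1 to fit the 4 across and 10 down.
R2C2 = 4 − 1 = 3 completes the 4 across.
R3C1 = 10 − 8 = 2 completes the 10 down.
R3C2 = 3 − 2 = 1 completes the 3 across.

2, 1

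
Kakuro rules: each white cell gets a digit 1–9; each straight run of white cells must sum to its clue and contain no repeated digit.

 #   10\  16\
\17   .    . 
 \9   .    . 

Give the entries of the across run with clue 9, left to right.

2, 7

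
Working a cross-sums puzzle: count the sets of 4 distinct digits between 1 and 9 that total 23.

9

4 distinct digits from 1–9 sum between 10 and 30.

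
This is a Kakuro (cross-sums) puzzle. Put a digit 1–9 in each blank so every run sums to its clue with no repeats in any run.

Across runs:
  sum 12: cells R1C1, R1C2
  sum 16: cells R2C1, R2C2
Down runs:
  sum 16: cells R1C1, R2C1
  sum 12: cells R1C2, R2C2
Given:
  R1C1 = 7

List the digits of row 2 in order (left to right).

9, 7

16 in 2 cells must be {7,9}.
R1C2 = 12 − 7 = 5 completes the 12 across.
R2C1 = 16 − 7 = 9 completes the 16 down.
R2C2 = 16 − 9 = 7 completes the 16 across.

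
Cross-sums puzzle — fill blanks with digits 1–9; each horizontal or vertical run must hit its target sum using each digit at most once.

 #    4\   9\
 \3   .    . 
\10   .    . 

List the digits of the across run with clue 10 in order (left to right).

3 in 2 cells must be {1,2}; 4 in 2 cells must be {1,3}.
The 3 across and the 4 down share only 1, so R1C1 = 1.
R1C2 = 3 − 1 = 2 completes the 3 across.
R2C1 = 4 − 1 = 3 completes the 4 down.
R2C2 = 10 − 3 = 7 completes the 10 across.

3, 7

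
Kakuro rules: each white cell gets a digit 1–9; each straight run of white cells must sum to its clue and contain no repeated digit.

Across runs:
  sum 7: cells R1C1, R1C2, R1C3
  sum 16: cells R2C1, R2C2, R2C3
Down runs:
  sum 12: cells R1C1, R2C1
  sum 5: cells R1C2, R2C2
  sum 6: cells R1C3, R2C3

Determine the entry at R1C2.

2

7 in 3 cells must be {1,2,4}.
The 7 across and the 12 down share only 4, so R1C1 = 4.
R2C1 = 12 − 4 = 8 completes the 12 down.
Nothing is forced directly, so branch on R1C2, whose candidates are 1 or 2. If R1C2 = 1: that forces R1C3 = 2, after which R2C2 would have to be in {1,2,3,5,6,7} for the 16 across but in {4} for the 5 down — contradiction. So R1C2 = 2.
R1C3 = 7 − 6 = 1 completes the 7 across.
R2C2 = 5 − 2 = 3 completes the 5 down.
R2C3 = 16 − 11 = 5 completes the 16 across.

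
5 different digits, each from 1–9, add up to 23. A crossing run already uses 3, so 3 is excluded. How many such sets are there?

5 distinct digits from 1–9 sum between 15 and 35.
Dropping sets that contain 3.
Enumerating: {1,2,4,7,9}, {1,2,5,6,9}, {1,2,5,7,8}, {1,4,5,6,7}.

4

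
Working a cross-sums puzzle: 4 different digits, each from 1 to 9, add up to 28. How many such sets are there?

2

4 distinct digits from 1–9 sum between 10 and 30.
Enumerating: {4,7,8,9}, {5,6,8,9}.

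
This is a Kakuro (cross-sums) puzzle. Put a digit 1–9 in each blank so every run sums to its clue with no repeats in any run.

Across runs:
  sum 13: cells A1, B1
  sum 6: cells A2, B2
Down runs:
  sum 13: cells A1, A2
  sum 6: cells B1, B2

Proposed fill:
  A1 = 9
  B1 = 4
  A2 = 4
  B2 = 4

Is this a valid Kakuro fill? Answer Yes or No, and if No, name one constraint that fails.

No — the down run B1–B2 sums to 8, not 6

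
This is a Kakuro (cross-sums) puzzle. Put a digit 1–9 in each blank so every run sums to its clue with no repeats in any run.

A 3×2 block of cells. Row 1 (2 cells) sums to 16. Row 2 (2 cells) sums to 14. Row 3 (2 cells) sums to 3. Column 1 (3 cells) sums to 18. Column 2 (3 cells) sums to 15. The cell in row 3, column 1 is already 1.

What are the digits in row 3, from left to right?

1 2

16 in 2 cells must be {7,9}; 3 in 2 cells must be {1,2}.
Given what's placed, (1,1) must be 9 to fit the 16 across and 18 down.
(1,2) = 16 − 9 = 7 completes the 16 across.
(2,1) = 18 − 10 = 8 completes the 18 down.
(2,2) = 14 − 8 = 6 completes the 14 across.
(3,2) = 3 − 1 = 2 completes the 3 across.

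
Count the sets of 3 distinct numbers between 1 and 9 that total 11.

3 distinct digits from 1–9 sum between 6 and 24.
Enumerating: {1,2,8}, {1,3,7}, {1,4,6}, {2,3,6}, {2,4,5}.

5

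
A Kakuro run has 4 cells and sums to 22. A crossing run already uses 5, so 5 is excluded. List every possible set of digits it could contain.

4 distinct digits from 1–9 sum between 10 and 30.
Dropping sets that contain 5.

{1,4,8,9}; {1,6,7,8}; {2,3,8,9}; {2,4,7,9}; {3,4,6,9}; {3,4,7,8}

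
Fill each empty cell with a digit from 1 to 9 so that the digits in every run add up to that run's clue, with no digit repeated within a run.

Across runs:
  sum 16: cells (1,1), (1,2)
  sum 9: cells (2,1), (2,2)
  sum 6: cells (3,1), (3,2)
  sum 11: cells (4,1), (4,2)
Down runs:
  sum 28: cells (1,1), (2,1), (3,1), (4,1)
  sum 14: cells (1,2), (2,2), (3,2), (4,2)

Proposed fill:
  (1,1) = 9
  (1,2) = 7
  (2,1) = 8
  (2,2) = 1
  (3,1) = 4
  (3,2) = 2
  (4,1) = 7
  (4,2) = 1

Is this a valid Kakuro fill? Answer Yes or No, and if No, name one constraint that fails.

No — the across run (4,1)–(4,2) sums to 8, not 11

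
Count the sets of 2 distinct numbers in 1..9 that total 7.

3

2 distinct digits from 1–9 sum between 3 and 17.
Enumerating: {1,6}, {2,5}, {3,4}.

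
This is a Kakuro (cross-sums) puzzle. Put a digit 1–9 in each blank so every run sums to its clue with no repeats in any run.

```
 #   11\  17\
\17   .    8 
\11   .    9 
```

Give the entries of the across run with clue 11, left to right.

2 9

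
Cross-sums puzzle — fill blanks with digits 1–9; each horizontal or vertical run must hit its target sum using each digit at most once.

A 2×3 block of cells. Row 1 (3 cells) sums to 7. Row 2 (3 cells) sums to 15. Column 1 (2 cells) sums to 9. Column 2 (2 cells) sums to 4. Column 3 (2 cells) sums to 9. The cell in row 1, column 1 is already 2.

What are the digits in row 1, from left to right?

7 in 3 cells must be {1,2,4}; 4 in 2 cells must be {1,3}.
Given what's placed, (1,2) must be 1 to fit the 7 across and 4 down.
(1,3) = 7 − 3 = 4 completes the 7 across.
(2,1) = 9 − 2 = 7 completes the 9 down.
(2,2) = 4 − 1 = 3 completes the 4 down.
(2,3) = 15 − 10 = 5 completes the 15 across.

2 1 4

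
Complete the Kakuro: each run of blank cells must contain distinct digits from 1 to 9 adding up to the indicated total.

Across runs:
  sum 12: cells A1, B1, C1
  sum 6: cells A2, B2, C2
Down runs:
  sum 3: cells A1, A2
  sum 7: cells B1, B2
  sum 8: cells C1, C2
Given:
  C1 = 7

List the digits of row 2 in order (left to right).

2, 3, 1

6 in 3 cells must be {1,2,3}; 3 in 2 cells must be {1,2}.
C2 = 8 − 7 = 1 completes the 8 down.
Given what's placed, A2 must be 2 to fit the 6 across and 3 down.
B2 = 6 − 3 = 3 completes the 6 across.
A1 = 3 − 2 = 1 completes the 3 down.
B1 = 12 − 8 = 4 completes the 12 across.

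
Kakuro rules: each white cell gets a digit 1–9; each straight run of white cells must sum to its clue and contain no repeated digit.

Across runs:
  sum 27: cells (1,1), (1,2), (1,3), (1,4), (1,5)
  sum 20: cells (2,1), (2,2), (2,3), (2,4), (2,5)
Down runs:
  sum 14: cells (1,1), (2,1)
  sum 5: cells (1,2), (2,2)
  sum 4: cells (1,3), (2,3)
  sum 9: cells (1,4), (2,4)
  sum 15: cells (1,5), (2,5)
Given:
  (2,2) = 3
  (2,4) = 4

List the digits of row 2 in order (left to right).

5 3 1 4 7

4 in 2 cells must be {1,3}.
(1,2) = 5 − 3 = 2 completes the 5 down.
(1,4) = 9 − 4 = 5 completes the 9 down.
(2,3) = 1: the only remaining digit allowed by both the 20 across and the 4 down.
Given what's placed, (2,5) must be 7 to fit the 20 across and 15 down.
(1,3) = 4 − 1 = 3 completes the 4 down.
(1,5) = 15 − 7 = 8 completes the 15 down.
(2,1) = 20 − 15 = 5 completes the 20 across.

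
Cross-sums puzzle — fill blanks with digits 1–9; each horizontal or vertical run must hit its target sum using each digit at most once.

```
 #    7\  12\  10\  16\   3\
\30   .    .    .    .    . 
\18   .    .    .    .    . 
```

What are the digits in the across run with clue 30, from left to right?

4 7 8 9 2

16 in 2 cells must be {7,9}; 3 in 2 cells must be {1,2}.
Only 7 fits R2C4 under both its across sum 18 and down sum 16.
R1C4 = 16 − 7 = 9 completes the 16 down.
Nothing is forced directly, so branch on R2C2, whose candidates are 3 or 5. If R2C2 = 3: then R1C2 would have to be in {1,2,3,4,5,6,7,8} for the 30 across but in {9} for the 12 down — contradiction. So R2C2 = 5.
R1C2 = 12 − 5 = 7 completes the 12 down.
No cell is forced outright now. R1C5 can only be 1 or 2 (the digits allowed by both its 30 across and its 3 down). If R1C5 = 1: that forces R1C1 = 5, R1C3 = 8, R2C1 = 2, after which R2C3 would have to be in {1,3} for the 18 across but in {2} for the 10 down — contradiction. So R1C5 = 2.
Given what's placed, R1C1 must be 4 to fit the 30 across and 7 down.
R1C3 = 30 − 22 = 8 completes the 30 across.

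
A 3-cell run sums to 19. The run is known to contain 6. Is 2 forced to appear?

No

Counterexample: {4,6,9} sums to 19 under that restriction without using 2.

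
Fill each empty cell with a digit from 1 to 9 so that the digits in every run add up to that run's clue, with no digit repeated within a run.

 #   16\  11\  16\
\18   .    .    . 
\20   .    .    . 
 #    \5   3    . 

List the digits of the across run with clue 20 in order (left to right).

9 6 5

16 in 2 cells must be {7,9}.
R3C3 = 5 − 3 = 2 completes the 5 across.
No cell is forced outright now. R1C1 can only be 7 or 9 (the digits allowed by both its 18 across and its 16 down). If R1C1 = 9: that forces R2C1 = 7, after which R2C2 would have to be in {4,5,8,9} for the 20 across but in {1,2,6,7} for the 11 down — contradiction. So R1C1 = 7.
R2C1 = 16 − 7 = 9 completes the 16 down.
No cell is forced outright now. R2C2 can only be 6 or 7 (the digits allowed by both its 20 across and its 11 down). If R2C2 = 7: then R1C2 would have to be in {2,3,5,6,8,9} for the 18 across but in {1} for the 11 down — contradiction. So R2C2 = 6.
R1C2 = 11 − 9 = 2 completes the 11 down.
R1C3 = 18 − 9 = 9 completes the 18 across.
R2C3 = 20 − 15 = 5 completes the 20 across.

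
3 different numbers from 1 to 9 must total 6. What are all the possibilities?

{1,2,3}

3 distinct digits from 1–9 sum between 6 and 24.
Only one set works: {1,2,3}.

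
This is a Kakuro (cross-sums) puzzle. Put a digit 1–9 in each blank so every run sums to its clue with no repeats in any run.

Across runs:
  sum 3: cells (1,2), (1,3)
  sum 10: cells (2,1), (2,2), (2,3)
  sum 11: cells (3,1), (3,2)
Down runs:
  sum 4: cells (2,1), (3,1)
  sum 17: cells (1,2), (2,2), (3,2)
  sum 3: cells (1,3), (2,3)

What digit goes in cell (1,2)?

2

3 in 2 cells must be {1,2}; 4 in 2 cells must be {1,3}.
The 11 across and the 4 down share only 3, so (3,1) = 3.
(3,2) = 11 − 3 = 8 completes the 11 across.
(1,2) = 2: the only remaining digit allowed by both the 3 across and the 17 down.
(1,3) = 3 − 2 = 1 completes the 3 across.
(2,1) = 4 − 3 = 1 completes the 4 down.
(2,2) = 17 − 10 = 7 completes the 17 down.
(2,3) = 10 − 8 = 2 completes the 10 across.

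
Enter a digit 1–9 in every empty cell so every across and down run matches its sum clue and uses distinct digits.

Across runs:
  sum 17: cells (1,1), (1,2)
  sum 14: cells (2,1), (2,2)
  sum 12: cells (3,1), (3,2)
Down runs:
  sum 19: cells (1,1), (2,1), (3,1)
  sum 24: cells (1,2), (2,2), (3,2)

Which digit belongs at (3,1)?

17 in 2 cells must be {8,9}; 24 in 3 cells must be {7,8,9}.
Nothing is forced directly, so branch on (1,1), whose candidates are 8 or 9. If (1,1) = 9: that forces (1,2) = 8, (2,2) = 9, (3,2) = 7, after which (2,1) would have to be in {5} for the 14 across but in {2,3,4,6,7,8} for the 19 down — contradiction. So (1,1) = 8.
(1,2) = 17 − 8 = 9 completes the 17 across.
Given what's placed, (2,2) must be 8 to fit the 14 across and 24 down.
(3,2) = 24 − 17 = 7 completes the 24 down.
(2,1) = 14 − 8 = 6 completes the 14 across.
(3,1) = 12 − 7 = 5 completes the 12 across.

5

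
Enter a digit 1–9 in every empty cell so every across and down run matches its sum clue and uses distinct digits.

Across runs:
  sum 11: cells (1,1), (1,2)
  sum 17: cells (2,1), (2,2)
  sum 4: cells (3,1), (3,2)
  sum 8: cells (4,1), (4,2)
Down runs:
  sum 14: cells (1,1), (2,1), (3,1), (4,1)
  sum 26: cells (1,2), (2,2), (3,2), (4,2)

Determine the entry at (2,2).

17 in 2 cells must be {8,9}; 4 in 2 cells must be {1,3}.
Only 8 fits (2,1) under both its across sum 17 and down sum 14.
(2,2) = 17 − 8 = 9 completes the 17 across.

9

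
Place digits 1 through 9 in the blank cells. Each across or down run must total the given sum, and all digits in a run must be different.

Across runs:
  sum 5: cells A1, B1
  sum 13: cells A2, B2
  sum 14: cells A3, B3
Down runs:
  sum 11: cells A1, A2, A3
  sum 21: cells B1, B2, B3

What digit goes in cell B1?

The 5 across and the 21 down share only 4, so B1 = 4.
A1 = 5 − 4 = 1 completes the 5 across.
Nothing is forced directly, so branch on B2, whose candidates are 8 or 9. If B2 = 8: then A2 would have to be in {5} for the 13 across but in {2,3,4,6,7,8} for the 11 down — contradiction. So B2 = 9.
A2 = 13 − 9 = 4 completes the 13 across.
A3 = 11 − 5 = 6 completes the 11 down.
B3 = 14 − 6 = 8 completes the 14 across.

4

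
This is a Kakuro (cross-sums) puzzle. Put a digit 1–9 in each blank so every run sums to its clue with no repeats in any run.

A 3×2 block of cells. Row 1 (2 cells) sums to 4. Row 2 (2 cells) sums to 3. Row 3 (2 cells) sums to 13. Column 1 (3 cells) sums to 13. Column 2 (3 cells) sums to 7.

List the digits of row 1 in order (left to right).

3, 1

4 in 2 cells must be {1,3}; 3 in 2 cells must be {1,2}; 7 in 3 cells must be {1,2,4}.
The 4 across and the 7 down share only 1, so (1,2) = 1.
Given what's placed, (2,2) must be 2 to fit the 3 across and 7 down.
(3,2) = 7 − 3 = 4 completes the 7 down.
(1,1) = 4 − 1 = 3 completes the 4 across.
(2,1) = 3 − 2 = 1 completes the 3 across.
(3,1) = 13 − 4 = 9 completes the 13 across.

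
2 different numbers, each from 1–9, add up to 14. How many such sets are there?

2 distinct digits from 1–9 sum between 3 and 17.
Enumerating: {5,9}, {6,8}.

2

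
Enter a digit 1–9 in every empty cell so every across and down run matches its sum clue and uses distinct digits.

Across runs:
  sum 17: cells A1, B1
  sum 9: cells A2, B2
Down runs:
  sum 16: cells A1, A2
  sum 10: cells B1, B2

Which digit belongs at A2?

17 in 2 cells must be {8,9}; 16 in 2 cells must be {7,9}.
The 17 across and the 16 down share only 9, so A1 = 9.
B1 = 17 − 9 = 8 completes the 17 across.
A2 = 16 − 9 = 7 completes the 16 down.
B2 = 9 − 7 = 2 completes the 9 across.

7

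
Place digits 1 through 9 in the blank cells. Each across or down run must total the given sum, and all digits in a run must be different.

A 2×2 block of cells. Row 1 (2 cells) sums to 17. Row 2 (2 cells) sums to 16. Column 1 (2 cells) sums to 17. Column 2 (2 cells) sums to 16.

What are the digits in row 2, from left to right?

9, 7

17 in 2 cells must be {8,9}; 16 in 2 cells must be {7,9}.
The 17 across and the 16 down share only 9, so (1,2) = 9.
The 16 across and the 17 down share only 9, so (2,1) = 9.
(2,2) = 16 − 9 = 7 completes the 16 across.
(1,1) = 17 − 9 = 8 completes the 17 across.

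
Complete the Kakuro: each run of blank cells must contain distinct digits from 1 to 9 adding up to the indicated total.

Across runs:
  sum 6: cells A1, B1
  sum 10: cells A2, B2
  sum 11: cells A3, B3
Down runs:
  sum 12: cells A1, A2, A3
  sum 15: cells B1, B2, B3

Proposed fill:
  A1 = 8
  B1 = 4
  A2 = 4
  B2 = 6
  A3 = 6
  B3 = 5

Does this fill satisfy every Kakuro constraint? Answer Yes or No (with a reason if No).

No — the across run A1–B1 sums to 12, not 6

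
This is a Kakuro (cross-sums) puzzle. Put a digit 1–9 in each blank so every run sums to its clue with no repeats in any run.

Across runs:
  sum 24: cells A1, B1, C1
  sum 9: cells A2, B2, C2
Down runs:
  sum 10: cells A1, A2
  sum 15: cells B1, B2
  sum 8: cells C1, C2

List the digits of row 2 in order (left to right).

2, 6, 1

24 in 3 cells must be {7,8,9}.
The 24 across and the 8 down share only 7, so C1 = 7.
The 9 across and the 15 down share only 6, so B2 = 6.
C2 = 8 − 7 = 1 completes the 8 down.
B1 = 15 − 6 = 9 completes the 15 down.
A2 = 9 − 7 = 2 completes the 9 across.
A1 = 24 − 16 = 8 completes the 24 across.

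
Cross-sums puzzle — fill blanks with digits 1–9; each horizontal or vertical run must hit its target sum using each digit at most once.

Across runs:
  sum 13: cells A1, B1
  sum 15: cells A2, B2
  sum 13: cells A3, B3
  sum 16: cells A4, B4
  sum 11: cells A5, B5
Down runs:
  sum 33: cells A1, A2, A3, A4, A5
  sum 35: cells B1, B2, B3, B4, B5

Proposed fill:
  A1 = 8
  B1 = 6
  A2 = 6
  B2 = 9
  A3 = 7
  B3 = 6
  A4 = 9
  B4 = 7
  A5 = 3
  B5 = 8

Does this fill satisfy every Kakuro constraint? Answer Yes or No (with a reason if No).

No — the down run B1–B5 sums to 36, not 35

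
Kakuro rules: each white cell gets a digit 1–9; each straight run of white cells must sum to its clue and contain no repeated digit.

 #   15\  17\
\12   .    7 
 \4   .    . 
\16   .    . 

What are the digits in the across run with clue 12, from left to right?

5, 7

4 in 2 cells must be {1,3}; 16 in 2 cells must be {7,9}.
R1C1 = 12 − 7 = 5 completes the 12 across.
Given what's placed, R2C2 must be 1 to fit the 4 across and 17 down.
R3C2 = 17 − 8 = 9 completes the 17 down.
R2C1 = 4 − 1 = 3 completes the 4 across.
R3C1 = 16 − 9 = 7 completes the 16 across.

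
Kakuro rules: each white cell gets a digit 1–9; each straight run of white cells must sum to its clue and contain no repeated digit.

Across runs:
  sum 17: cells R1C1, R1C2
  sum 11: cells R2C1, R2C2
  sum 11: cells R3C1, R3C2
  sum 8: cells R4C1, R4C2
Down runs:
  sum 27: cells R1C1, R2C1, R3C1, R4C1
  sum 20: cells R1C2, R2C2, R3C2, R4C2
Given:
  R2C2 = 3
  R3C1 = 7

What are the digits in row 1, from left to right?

9 8

17 in 2 cells must be {8,9}.
R2C1 = 11 − 3 = 8 completes the 11 across.
R3C2 = 11 − 7 = 4 completes the 11 across.
R4C1 = 3: the only remaining digit allowed by both the 8 across and the 27 down.
R4C2 = 8 − 3 = 5 completes the 8 across.
R1C1 = 27 − 18 = 9 completes the 27 down.
R1C2 = 17 − 9 = 8 completes the 17 across.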